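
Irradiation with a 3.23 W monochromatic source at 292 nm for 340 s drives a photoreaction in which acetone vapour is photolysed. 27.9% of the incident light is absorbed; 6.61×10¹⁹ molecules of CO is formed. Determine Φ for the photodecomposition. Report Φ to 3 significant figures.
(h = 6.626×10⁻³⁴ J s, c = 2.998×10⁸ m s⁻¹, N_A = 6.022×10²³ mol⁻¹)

Φ = 0.147

Product: 6.61×10¹⁹ / 6.022×10²³ = 1.098×10⁻⁴ mol.
Photon energy at 292 nm: hc/λ = (6.626×10⁻³⁴)(2.998×10⁸)/(292×10⁻⁹) = 6.803×10⁻¹⁹ J.
Energy delivered: (3.23 W)(340 s) = 1098 J.
Photons incident: 1098 / 6.803×10⁻¹⁹ = 1.614×10²¹, i.e. 1.614×10²¹/6.022×10²³ = 0.002680 mol.
Photons absorbed: 0.279 × 0.002680 = 7.477×10⁻⁴ mol.
Φ = 1.098×10⁻⁴ mol / 7.477×10⁻⁴ mol photons = 0.147.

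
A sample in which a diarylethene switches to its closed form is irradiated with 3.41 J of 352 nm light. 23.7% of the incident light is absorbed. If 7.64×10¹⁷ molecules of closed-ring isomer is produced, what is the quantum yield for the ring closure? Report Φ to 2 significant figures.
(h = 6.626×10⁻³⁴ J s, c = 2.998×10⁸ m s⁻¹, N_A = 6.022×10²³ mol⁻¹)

Product: 7.64×10¹⁷ / 6.022×10²³ = 1.269×10⁻⁶ mol.
Photon energy at 352 nm: hc/λ = (6.626×10⁻³⁴)(2.998×10⁸)/(352×10⁻⁹) = 5.643×10⁻¹⁹ J.
Photons incident: 3.41 / 5.643×10⁻¹⁹ = 6.043×10¹⁸, i.e. 6.043×10¹⁸/6.022×10²³ = 1.003×10⁻⁵ mol.
Photons absorbed: 0.237 × 1.003×10⁻⁵ = 2.377×10⁻⁶ mol.
Φ = 1.269×10⁻⁶ mol / 2.377×10⁻⁶ mol photons = 0.53.

Φ = 0.53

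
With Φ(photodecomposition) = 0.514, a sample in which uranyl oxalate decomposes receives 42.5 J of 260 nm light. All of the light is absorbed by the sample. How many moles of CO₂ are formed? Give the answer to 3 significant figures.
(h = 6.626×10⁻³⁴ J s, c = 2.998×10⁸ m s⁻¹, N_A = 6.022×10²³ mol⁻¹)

Photon energy at 260 nm: hc/λ = (6.626×10⁻³⁴)(2.998×10⁸)/(260×10⁻⁹) = 7.640×10⁻¹⁹ J.
Photons incident: 42.5 / 7.640×10⁻¹⁹ = 5.563×10¹⁹, i.e. 5.563×10¹⁹/6.022×10²³ = 9.238×10⁻⁵ mol.
Product: Φ × n_abs = 0.514 × 9.238×10⁻⁵ = 4.748×10⁻⁵ mol.

4.75×10⁻⁵ mol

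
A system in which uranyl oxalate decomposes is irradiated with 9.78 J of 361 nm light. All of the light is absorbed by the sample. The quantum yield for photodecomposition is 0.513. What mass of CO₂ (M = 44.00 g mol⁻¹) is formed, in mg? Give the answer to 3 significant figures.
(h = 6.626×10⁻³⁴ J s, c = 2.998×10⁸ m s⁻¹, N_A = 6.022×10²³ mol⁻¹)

0.666 mg

Photon energy at 361 nm: hc/λ = (6.626×10⁻³⁴)(2.998×10⁸)/(361×10⁻⁹) = 5.503×10⁻¹⁹ J.
Photons incident: 9.78 / 5.503×10⁻¹⁹ = 1.777×10¹⁹, i.e. 1.777×10¹⁹/6.022×10²³ = 2.951×10⁻⁵ mol.
Product: Φ × n_abs = 0.513 × 2.951×10⁻⁵ = 1.514×10⁻⁵ mol.
Mass: 1.514×10⁻⁵ × 44.00 = 6.662×10⁻⁴ g = 0.666 mg.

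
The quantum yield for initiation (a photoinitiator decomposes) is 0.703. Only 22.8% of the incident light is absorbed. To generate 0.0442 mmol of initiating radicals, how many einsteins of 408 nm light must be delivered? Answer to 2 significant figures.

Product: 0.0442 mmol = 4.42e-5 mol.
Photons that must be absorbed: 4.42e-5 / 0.703 = 6.287e-5 mol.
Incident photons needed: 6.287e-5 / 0.228 = 2.757e-4 mol.

2.8e-4 einstein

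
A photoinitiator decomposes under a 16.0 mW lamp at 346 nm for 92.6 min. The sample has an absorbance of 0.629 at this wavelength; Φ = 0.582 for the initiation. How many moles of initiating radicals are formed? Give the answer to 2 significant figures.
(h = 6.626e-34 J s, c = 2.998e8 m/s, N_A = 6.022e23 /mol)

Photon energy at 346 nm: hc/λ = (6.626e-34)(2.998e8)/(346e-9) = 5.741e-19 J.
Energy delivered: (16.0 mW)(5556 s) = 88.90 J.
Photons incident: 88.90 / 5.741e-19 = 1.549e20, i.e. 1.549e20/6.022e23 = 2.572e-4 mol.
Fraction absorbed: 1 − 10^(−0.629) = 0.7650.
Photons absorbed: 0.7650 × 2.572e-4 = 1.968e-4 mol.
Product: Φ × n_abs = 0.582 × 1.968e-4 = 1.145e-4 mol.

1.1e-4 mol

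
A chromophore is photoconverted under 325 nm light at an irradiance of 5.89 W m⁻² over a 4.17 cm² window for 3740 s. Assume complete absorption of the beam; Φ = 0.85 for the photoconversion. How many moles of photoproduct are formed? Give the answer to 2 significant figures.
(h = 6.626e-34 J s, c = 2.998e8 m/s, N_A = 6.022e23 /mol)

2.1e-5 mol

Photon energy at 325 nm: hc/λ = (6.626e-34)(2.998e8)/(325e-9) = 6.112e-19 J.
Energy delivered: (5.89 W m⁻²)(4.17e-4 m²)(3740 s) = 9.186 J.
Photons incident: 9.186 / 6.112e-19 = 1.503e19, i.e. 1.503e19/6.022e23 = 2.496e-5 mol.
Product: Φ × n_abs = 0.85 × 2.496e-5 = 2.122e-5 mol.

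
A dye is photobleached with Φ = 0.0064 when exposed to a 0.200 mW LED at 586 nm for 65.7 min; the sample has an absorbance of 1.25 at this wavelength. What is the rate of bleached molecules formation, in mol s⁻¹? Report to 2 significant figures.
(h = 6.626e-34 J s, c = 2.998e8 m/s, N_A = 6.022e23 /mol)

Photon energy at 586 nm: hc/λ = (6.626e-34)(2.998e8)/(586e-9) = 3.390e-19 J.
Energy delivered: (0.200 mW)(3942 s) = 0.7884 J.
Photons incident: 0.7884 / 3.390e-19 = 2.326e18, i.e. 2.326e18/6.022e23 = 3.863e-6 mol.
Fraction absorbed: 1 − 10^(−1.25) = 0.9438.
Photons absorbed: 0.9438 × 3.863e-6 = 3.646e-6 mol.
Product formed: 0.0064 × 3.646e-6 = 2.333e-8 mol.
Rate: 2.333e-8 / 3942 s = 5.9e-12 mol s⁻¹.

5.9e-12 mol s⁻¹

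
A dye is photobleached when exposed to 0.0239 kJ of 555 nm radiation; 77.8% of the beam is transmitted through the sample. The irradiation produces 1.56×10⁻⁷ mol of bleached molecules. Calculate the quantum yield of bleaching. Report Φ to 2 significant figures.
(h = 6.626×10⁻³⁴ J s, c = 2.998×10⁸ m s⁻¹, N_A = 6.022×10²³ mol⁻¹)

Photon energy at 555 nm: hc/λ = (6.626×10⁻³⁴)(2.998×10⁸)/(555×10⁻⁹) = 3.579×10⁻¹⁹ J.
Incident energy: 0.0239 kJ = 23.9 J.
Photons incident: 23.9 / 3.579×10⁻¹⁹ = 6.678×10¹⁹, i.e. 6.678×10¹⁹/6.022×10²³ = 1.109×10⁻⁴ mol.
Fraction absorbed: 1 − 77.8/100 = 0.2220.
Photons absorbed: 0.2220 × 1.109×10⁻⁴ = 2.462×10⁻⁵ mol.
Φ = 1.56×10⁻⁷ mol / 2.462×10⁻⁵ mol photons = 0.0063.

Φ = 0.0063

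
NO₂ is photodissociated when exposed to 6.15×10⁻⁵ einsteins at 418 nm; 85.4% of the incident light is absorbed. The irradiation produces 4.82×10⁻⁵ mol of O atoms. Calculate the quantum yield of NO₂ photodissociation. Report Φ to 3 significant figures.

Φ = 0.918

Photons absorbed: 0.854 × 6.15×10⁻⁵ = 5.252×10⁻⁵ mol.
Φ = 4.82×10⁻⁵ mol / 5.252×10⁻⁵ mol photons = 0.918.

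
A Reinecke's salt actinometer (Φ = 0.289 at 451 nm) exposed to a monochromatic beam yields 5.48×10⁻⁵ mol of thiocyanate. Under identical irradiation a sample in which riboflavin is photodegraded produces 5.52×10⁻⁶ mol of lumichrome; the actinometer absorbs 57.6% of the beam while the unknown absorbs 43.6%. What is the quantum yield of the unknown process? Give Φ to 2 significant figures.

Φ = 0.038

Photons absorbed by the actinometer: 5.48×10⁻⁵ / 0.289 = 1.896×10⁻⁴ mol.
Incident flux: 1.896×10⁻⁴ / 0.576 = 3.292×10⁻⁴ einstein.
Absorbed by unknown: 0.436 × 3.292×10⁻⁴ = 1.435×10⁻⁴ mol.
Φ(unknown) = 5.52×10⁻⁶ / 1.435×10⁻⁴ = 0.038.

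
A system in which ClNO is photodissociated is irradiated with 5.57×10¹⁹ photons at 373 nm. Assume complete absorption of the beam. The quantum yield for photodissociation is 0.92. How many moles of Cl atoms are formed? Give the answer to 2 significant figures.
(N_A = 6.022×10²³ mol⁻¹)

Moles of photons: 5.57×10¹⁹ / 6.022×10²³ = 9.249×10⁻⁵ mol.
Product: Φ × n_abs = 0.92 × 9.249×10⁻⁵ = 8.509×10⁻⁵ mol.

8.5×10⁻⁵ mol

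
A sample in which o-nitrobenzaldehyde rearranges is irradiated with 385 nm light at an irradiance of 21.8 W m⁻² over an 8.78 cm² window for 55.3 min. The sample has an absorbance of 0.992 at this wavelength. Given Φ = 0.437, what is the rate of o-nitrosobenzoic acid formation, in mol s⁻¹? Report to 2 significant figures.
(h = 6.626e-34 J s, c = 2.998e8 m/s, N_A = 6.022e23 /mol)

Photon energy at 385 nm: hc/λ = (6.626e-34)(2.998e8)/(385e-9) = 5.160e-19 J.
Energy delivered: (21.8 W m⁻²)(8.78e-4 m²)(3318 s) = 63.51 J.
Photons incident: 63.51 / 5.160e-19 = 1.231e20, i.e. 1.231e20/6.022e23 = 2.044e-4 mol.
Fraction absorbed: 1 − 10^(−0.992) = 0.8981.
Photons absorbed: 0.8981 × 2.044e-4 = 1.836e-4 mol.
Product formed: 0.437 × 1.836e-4 = 8.023e-5 mol.
Rate: 8.023e-5 / 3318 s = 2.4e-8 mol s⁻¹.

2.4e-8 mol s⁻¹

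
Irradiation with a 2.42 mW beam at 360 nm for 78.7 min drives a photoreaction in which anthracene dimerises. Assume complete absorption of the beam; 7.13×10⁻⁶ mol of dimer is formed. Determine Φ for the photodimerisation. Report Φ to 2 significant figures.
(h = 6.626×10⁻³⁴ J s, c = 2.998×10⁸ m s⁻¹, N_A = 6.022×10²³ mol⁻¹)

Photon energy at 360 nm: hc/λ = (6.626×10⁻³⁴)(2.998×10⁸)/(360×10⁻⁹) = 5.518×10⁻¹⁹ J.
Energy delivered: (2.42 mW)(4722 s) = 11.43 J.
Photons incident: 11.43 / 5.518×10⁻¹⁹ = 2.071×10¹⁹, i.e. 2.071×10¹⁹/6.022×10²³ = 3.439×10⁻⁵ mol.
Φ = 7.13×10⁻⁶ mol / 3.439×10⁻⁵ mol photons = 0.21.

Φ = 0.21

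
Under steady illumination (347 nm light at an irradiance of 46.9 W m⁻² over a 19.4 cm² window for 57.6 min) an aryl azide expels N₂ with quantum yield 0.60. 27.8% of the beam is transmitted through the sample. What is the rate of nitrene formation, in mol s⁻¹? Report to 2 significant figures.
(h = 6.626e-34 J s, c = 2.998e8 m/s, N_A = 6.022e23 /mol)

Photon energy at 347 nm: hc/λ = (6.626e-34)(2.998e8)/(347e-9) = 5.725e-19 J.
Energy delivered: (46.9 W m⁻²)(19.4e-4 m²)(3456 s) = 314.4 J.
Photons incident: 314.4 / 5.725e-19 = 5.492e20, i.e. 5.492e20/6.022e23 = 9.120e-4 mol.
Fraction absorbed: 1 − 27.8/100 = 0.7220.
Photons absorbed: 0.7220 × 9.120e-4 = 6.585e-4 mol.
Product formed: 0.60 × 6.585e-4 = 3.951e-4 mol.
Rate: 3.951e-4 / 3456 s = 1.1e-7 mol s⁻¹.

1.1e-7 mol s⁻¹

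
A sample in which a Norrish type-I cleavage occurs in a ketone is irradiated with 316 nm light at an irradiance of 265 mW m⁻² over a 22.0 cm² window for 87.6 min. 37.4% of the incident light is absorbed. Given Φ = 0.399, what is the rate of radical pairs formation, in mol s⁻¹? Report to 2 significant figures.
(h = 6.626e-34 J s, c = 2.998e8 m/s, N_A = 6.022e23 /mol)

2.3e-10 mol s⁻¹

Photon energy at 316 nm: hc/λ = (6.626e-34)(2.998e8)/(316e-9) = 6.286e-19 J.
Energy delivered: (265 mW m⁻²)(22.0e-4 m²)(5256 s) = 3.064 J.
Photons incident: 3.064 / 6.286e-19 = 4.874e18, i.e. 4.874e18/6.022e23 = 8.094e-6 mol.
Photons absorbed: 0.374 × 8.094e-6 = 3.027e-6 mol.
Product formed: 0.399 × 3.027e-6 = 1.208e-6 mol.
Rate: 1.208e-6 / 5256 s = 2.3e-10 mol s⁻¹.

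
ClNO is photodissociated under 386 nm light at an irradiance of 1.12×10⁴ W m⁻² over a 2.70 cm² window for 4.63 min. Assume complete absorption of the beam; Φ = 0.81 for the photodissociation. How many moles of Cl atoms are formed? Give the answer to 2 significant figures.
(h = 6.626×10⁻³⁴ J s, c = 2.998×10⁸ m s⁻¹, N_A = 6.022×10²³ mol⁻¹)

Photon energy at 386 nm: hc/λ = (6.626×10⁻³⁴)(2.998×10⁸)/(386×10⁻⁹) = 5.146×10⁻¹⁹ J.
Energy delivered: (1.12×10⁴ W m⁻²)(2.70×10⁻⁴ m²)(277.8 s) = 840.1 J.
Photons incident: 840.1 / 5.146×10⁻¹⁹ = 1.633×10²¹, i.e. 1.633×10²¹/6.022×10²³ = 0.002712 mol.
Product: Φ × n_abs = 0.81 × 0.002712 = 0.002197 mol.

0.0022 mol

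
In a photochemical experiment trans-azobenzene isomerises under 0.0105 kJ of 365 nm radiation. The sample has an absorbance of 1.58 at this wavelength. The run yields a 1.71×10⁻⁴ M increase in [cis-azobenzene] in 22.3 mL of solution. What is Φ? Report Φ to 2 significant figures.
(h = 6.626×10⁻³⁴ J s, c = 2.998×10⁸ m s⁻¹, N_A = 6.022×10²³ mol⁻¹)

Φ = 0.12

Product: (1.71×10⁻⁴ M)(0.0223 L) = 3.813×10⁻⁶ mol.
Photon energy at 365 nm: hc/λ = (6.626×10⁻³⁴)(2.998×10⁸)/(365×10⁻⁹) = 5.442×10⁻¹⁹ J.
Incident energy: 0.0105 kJ = 10.5 J.
Photons incident: 10.5 / 5.442×10⁻¹⁹ = 1.929×10¹⁹, i.e. 1.929×10¹⁹/6.022×10²³ = 3.203×10⁻⁵ mol.
Fraction absorbed: 1 − 10^(−1.58) = 0.9737.
Photons absorbed: 0.9737 × 3.203×10⁻⁵ = 3.119×10⁻⁵ mol.
Φ = 3.813×10⁻⁶ mol / 3.119×10⁻⁵ mol photons = 0.12.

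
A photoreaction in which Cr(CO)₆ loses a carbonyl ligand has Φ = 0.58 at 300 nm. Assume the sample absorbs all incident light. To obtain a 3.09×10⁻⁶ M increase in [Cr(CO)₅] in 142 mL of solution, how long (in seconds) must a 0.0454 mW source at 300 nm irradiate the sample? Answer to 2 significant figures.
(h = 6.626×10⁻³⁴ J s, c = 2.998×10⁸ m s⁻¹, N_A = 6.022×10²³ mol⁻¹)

t ≈ 6600 s

Product: (3.09×10⁻⁶ M)(0.142 L) = 4.388×10⁻⁷ mol.
Photons that must be absorbed: 4.388×10⁻⁷ / 0.58 = 7.566×10⁻⁷ mol.
Photon energy: hc/λ = 6.622×10⁻¹⁹ J; per mole, 3.988×10⁵ J mol⁻¹.
Energy required: 7.566×10⁻⁷ × 3.988×10⁵ = 0.3017 J.
Time: 0.3017 J / 4.54e-05 W = 6600 s.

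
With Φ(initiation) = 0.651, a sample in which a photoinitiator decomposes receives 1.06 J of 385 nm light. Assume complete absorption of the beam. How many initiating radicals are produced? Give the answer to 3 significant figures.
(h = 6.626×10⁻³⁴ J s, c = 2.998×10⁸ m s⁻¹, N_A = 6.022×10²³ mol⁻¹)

Photon energy at 385 nm: hc/λ = (6.626×10⁻³⁴)(2.998×10⁸)/(385×10⁻⁹) = 5.160×10⁻¹⁹ J.
Photons incident: 1.06 / 5.160×10⁻¹⁹ = 2.054×10¹⁸, i.e. 2.054×10¹⁸/6.022×10²³ = 3.411×10⁻⁶ mol.
Product: Φ × n_abs = 0.651 × 3.411×10⁻⁶ = 2.221×10⁻⁶ mol.
As a count: 2.221×10⁻⁶ × 6.022×10²³ = 1.34×10¹⁸.

1.34×10¹⁸ initiating radicals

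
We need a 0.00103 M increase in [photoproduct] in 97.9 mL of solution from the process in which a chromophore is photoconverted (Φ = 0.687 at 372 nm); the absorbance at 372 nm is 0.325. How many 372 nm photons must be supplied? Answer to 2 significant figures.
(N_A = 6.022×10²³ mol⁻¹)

Product: (0.00103 M)(0.0979 L) = 1.008×10⁻⁴ mol.
Photons that must be absorbed: 1.008×10⁻⁴ / 0.687 = 1.467×10⁻⁴ mol.
Fraction absorbed: 1 − 10^(−0.325) = 0.5268.
Incident photons needed: 1.467×10⁻⁴ / 0.5268 = 2.785×10⁻⁴ mol.
Photon count: 2.785×10⁻⁴ × 6.022×10²³ = 1.7×10²⁰.

1.7×10²⁰ photons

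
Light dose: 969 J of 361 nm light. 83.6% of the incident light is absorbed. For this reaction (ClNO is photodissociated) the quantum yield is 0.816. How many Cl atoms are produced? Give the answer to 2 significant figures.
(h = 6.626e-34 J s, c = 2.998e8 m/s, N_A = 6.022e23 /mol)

1.2e21 atoms

Photon energy at 361 nm: hc/λ = (6.626e-34)(2.998e8)/(361e-9) = 5.503e-19 J.
Photons incident: 969 / 5.503e-19 = 1.761e21, i.e. 1.761e21/6.022e23 = 0.002924 mol.
Photons absorbed: 0.836 × 0.002924 = 0.002444 mol.
Product: Φ × n_abs = 0.816 × 0.002444 = 0.001994 mol.
As a count: 0.001994 × 6.022e23 = 1.2e21.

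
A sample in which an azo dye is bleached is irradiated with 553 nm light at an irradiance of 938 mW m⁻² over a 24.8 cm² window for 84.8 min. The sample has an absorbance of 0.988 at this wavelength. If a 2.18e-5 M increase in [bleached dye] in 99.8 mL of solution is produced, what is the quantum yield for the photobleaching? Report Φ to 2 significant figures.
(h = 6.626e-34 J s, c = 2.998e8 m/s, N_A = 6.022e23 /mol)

Φ = 0.044

Product: (2.18e-5 M)(0.0998 L) = 2.176e-6 mol.
Photon energy at 553 nm: hc/λ = (6.626e-34)(2.998e8)/(553e-9) = 3.592e-19 J.
Energy delivered: (938 mW m⁻²)(24.8e-4 m²)(5088 s) = 11.84 J.
Photons incident: 11.84 / 3.592e-19 = 3.296e19, i.e. 3.296e19/6.022e23 = 5.473e-5 mol.
Fraction absorbed: 1 − 10^(−0.988) = 0.8972.
Photons absorbed: 0.8972 × 5.473e-5 = 4.910e-5 mol.
Φ = 2.176e-6 mol / 4.910e-5 mol photons = 0.044.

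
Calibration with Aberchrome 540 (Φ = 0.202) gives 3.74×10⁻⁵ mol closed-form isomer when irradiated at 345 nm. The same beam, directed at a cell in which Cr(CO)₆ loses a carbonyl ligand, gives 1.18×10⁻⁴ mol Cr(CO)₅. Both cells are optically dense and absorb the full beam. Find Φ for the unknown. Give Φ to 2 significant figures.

Φ = 0.64

Photons absorbed by the actinometer: 3.74×10⁻⁵ / 0.202 = 1.851×10⁻⁴ mol.
Φ(unknown) = 1.18×10⁻⁴ / 1.851×10⁻⁴ = 0.64.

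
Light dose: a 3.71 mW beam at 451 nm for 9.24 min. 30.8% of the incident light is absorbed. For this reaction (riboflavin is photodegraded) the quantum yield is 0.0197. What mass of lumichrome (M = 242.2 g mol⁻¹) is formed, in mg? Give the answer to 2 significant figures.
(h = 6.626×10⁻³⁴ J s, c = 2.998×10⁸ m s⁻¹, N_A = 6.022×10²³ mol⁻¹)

0.011 mg

Photon energy at 451 nm: hc/λ = (6.626×10⁻³⁴)(2.998×10⁸)/(451×10⁻⁹) = 4.405×10⁻¹⁹ J.
Energy delivered: (3.71 mW)(554.4 s) = 2.057 J.
Photons incident: 2.057 / 4.405×10⁻¹⁹ = 4.670×10¹⁸, i.e. 4.670×10¹⁸/6.022×10²³ = 7.755×10⁻⁶ mol.
Photons absorbed: 0.308 × 7.755×10⁻⁶ = 2.389×10⁻⁶ mol.
Product: Φ × n_abs = 0.0197 × 2.389×10⁻⁶ = 4.706×10⁻⁸ mol.
Mass: 4.706×10⁻⁸ × 242.2 = 1.140×10⁻⁵ g = 0.011 mg.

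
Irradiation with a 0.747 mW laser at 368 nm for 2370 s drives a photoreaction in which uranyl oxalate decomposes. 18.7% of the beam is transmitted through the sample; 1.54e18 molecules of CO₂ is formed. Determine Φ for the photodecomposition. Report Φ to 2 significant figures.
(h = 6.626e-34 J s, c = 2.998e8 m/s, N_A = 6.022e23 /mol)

Product: 1.54e18 / 6.022e23 = 2.557e-6 mol.
Photon energy at 368 nm: hc/λ = (6.626e-34)(2.998e8)/(368e-9) = 5.398e-19 J.
Energy delivered: (0.747 mW)(2370 s) = 1.770 J.
Photons incident: 1.770 / 5.398e-19 = 3.279e18, i.e. 3.279e18/6.022e23 = 5.445e-6 mol.
Fraction absorbed: 1 − 18.7/100 = 0.8130.
Photons absorbed: 0.8130 × 5.445e-6 = 4.427e-6 mol.
Φ = 2.557e-6 mol / 4.427e-6 mol photons = 0.58.

Φ = 0.58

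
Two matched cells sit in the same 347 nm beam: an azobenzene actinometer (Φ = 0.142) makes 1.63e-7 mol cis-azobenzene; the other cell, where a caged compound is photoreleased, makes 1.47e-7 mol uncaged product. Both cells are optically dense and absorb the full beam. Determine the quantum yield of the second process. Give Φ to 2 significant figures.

Photons absorbed by the actinometer: 1.63e-7 / 0.142 = 1.148e-6 mol.
Φ(unknown) = 1.47e-7 / 1.148e-6 = 0.13.

Φ = 0.13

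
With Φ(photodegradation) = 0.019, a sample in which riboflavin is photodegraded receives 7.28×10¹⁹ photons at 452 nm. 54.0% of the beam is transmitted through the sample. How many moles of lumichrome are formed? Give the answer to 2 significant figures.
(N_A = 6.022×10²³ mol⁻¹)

Moles of photons: 7.28×10¹⁹ / 6.022×10²³ = 1.209×10⁻⁴ mol.
Fraction absorbed: 1 − 54.0/100 = 0.4600.
Photons absorbed: 0.4600 × 1.209×10⁻⁴ = 5.561×10⁻⁵ mol.
Product: Φ × n_abs = 0.019 × 5.561×10⁻⁵ = 1.057×10⁻⁶ mol.

1.1×10⁻⁶ mol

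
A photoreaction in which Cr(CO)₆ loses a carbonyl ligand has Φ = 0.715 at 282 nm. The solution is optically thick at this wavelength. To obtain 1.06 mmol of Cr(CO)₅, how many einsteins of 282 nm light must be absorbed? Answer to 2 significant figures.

Product: 1.06 mmol = 0.00106 mol.
Photons that must be absorbed: 0.00106 / 0.715 = 0.001483 mol.

0.0015 einstein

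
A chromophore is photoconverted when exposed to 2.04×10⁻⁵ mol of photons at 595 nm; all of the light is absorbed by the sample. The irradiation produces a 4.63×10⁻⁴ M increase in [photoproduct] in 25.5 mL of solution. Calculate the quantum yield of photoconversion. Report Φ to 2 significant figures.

Φ = 0.58

Product: (4.63×10⁻⁴ M)(0.0255 L) = 1.181×10⁻⁵ mol.
Φ = 1.181×10⁻⁵ mol / 2.04×10⁻⁵ mol photons = 0.58.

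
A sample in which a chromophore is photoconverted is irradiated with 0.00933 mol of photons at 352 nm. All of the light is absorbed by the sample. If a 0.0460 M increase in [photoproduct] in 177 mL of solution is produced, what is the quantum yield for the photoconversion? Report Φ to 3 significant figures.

Φ = 0.873

Product: (0.0460 M)(0.177 L) = 0.008142 mol.
Φ = 0.008142 mol / 0.00933 mol photons = 0.873.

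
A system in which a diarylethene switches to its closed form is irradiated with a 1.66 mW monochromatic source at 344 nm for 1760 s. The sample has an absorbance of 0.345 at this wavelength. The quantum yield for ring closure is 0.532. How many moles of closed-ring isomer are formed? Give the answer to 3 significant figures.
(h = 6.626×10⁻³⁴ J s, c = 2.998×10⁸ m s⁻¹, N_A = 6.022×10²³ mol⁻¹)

2.45×10⁻⁶ mol

Photon energy at 344 nm: hc/λ = (6.626×10⁻³⁴)(2.998×10⁸)/(344×10⁻⁹) = 5.775×10⁻¹⁹ J.
Energy delivered: (1.66 mW)(1760 s) = 2.922 J.
Photons incident: 2.922 / 5.775×10⁻¹⁹ = 5.060×10¹⁸, i.e. 5.060×10¹⁸/6.022×10²³ = 8.403×10⁻⁶ mol.
Fraction absorbed: 1 − 10^(−0.345) = 0.5481.
Photons absorbed: 0.5481 × 8.403×10⁻⁶ = 4.606×10⁻⁶ mol.
Product: Φ × n_abs = 0.532 × 4.606×10⁻⁶ = 2.450×10⁻⁶ mol.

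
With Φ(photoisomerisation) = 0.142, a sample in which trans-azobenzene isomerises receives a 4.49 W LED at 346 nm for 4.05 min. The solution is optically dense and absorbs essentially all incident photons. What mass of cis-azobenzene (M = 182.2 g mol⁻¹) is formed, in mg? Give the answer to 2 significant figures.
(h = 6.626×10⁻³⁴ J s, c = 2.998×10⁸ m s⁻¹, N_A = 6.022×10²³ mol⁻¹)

82 mg

Photon energy at 346 nm: hc/λ = (6.626×10⁻³⁴)(2.998×10⁸)/(346×10⁻⁹) = 5.741×10⁻¹⁹ J.
Energy delivered: (4.49 W)(243 s) = 1091 J.
Photons incident: 1091 / 5.741×10⁻¹⁹ = 1.900×10²¹, i.e. 1.900×10²¹/6.022×10²³ = 0.003155 mol.
Product: Φ × n_abs = 0.142 × 0.003155 = 4.480×10⁻⁴ mol.
Mass: 4.480×10⁻⁴ × 182.2 = 0.08163 g = 82 mg.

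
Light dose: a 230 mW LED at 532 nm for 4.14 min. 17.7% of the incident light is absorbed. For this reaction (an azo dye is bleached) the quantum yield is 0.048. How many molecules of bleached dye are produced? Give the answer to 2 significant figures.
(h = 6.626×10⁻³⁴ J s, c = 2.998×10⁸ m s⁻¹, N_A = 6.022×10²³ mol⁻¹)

Photon energy at 532 nm: hc/λ = (6.626×10⁻³⁴)(2.998×10⁸)/(532×10⁻⁹) = 3.734×10⁻¹⁹ J.
Energy delivered: (230 mW)(248.4 s) = 57.13 J.
Photons incident: 57.13 / 3.734×10⁻¹⁹ = 1.530×10²⁰, i.e. 1.530×10²⁰/6.022×10²³ = 2.541×10⁻⁴ mol.
Photons absorbed: 0.177 × 2.541×10⁻⁴ = 4.498×10⁻⁵ mol.
Product: Φ × n_abs = 0.048 × 4.498×10⁻⁵ = 2.159×10⁻⁶ mol.
As a count: 2.159×10⁻⁶ × 6.022×10²³ = 1.3×10¹⁸.

1.3×10¹⁸ molecules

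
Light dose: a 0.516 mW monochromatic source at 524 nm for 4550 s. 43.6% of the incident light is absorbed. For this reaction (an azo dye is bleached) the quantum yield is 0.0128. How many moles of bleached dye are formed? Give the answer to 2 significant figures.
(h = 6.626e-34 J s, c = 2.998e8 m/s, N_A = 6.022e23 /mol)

5.7e-8 mol

Photon energy at 524 nm: hc/λ = (6.626e-34)(2.998e8)/(524e-9) = 3.791e-19 J.
Energy delivered: (0.516 mW)(4550 s) = 2.348 J.
Photons incident: 2.348 / 3.791e-19 = 6.194e18, i.e. 6.194e18/6.022e23 = 1.029e-5 mol.
Photons absorbed: 0.436 × 1.029e-5 = 4.486e-6 mol.
Product: Φ × n_abs = 0.0128 × 4.486e-6 = 5.742e-8 mol.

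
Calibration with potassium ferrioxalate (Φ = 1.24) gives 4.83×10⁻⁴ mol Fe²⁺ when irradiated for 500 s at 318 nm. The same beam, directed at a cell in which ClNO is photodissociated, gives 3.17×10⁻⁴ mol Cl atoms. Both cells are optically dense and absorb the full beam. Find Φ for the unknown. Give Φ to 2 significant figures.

Φ = 0.81

Photons absorbed by the actinometer: 4.83×10⁻⁴ / 1.24 = 3.895×10⁻⁴ mol.
Φ(unknown) = 3.17×10⁻⁴ / 3.895×10⁻⁴ = 0.81.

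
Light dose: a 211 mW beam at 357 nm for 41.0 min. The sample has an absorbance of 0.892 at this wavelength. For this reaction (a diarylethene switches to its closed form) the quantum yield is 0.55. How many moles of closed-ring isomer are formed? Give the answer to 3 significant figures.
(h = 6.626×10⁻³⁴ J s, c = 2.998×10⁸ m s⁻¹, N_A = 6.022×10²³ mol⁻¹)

7.43×10⁻⁴ mol

Photon energy at 357 nm: hc/λ = (6.626×10⁻³⁴)(2.998×10⁸)/(357×10⁻⁹) = 5.564×10⁻¹⁹ J.
Energy delivered: (211 mW)(2460 s) = 519.1 J.
Photons incident: 519.1 / 5.564×10⁻¹⁹ = 9.330×10²⁰, i.e. 9.330×10²⁰/6.022×10²³ = 0.001549 mol.
Fraction absorbed: 1 − 10^(−0.892) = 0.8718.
Photons absorbed: 0.8718 × 0.001549 = 0.001350 mol.
Product: Φ × n_abs = 0.55 × 0.001350 = 7.425×10⁻⁴ mol.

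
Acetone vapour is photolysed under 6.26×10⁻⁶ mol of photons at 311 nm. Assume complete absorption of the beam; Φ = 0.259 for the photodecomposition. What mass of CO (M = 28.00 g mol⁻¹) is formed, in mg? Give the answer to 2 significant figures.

Product: Φ × n_abs = 0.259 × 6.26×10⁻⁶ = 1.621×10⁻⁶ mol.
Mass: 1.621×10⁻⁶ × 28.00 = 4.539×10⁻⁵ g = 0.045 mg.

0.045 mg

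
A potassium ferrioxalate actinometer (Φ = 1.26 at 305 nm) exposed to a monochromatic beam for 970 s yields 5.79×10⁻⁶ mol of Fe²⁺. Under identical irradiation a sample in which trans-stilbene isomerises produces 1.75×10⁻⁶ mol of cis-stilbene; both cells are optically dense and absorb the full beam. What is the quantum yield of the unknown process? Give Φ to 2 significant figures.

Photons absorbed by the actinometer: 5.79×10⁻⁶ / 1.26 = 4.595×10⁻⁶ mol.
Φ(unknown) = 1.75×10⁻⁶ / 4.595×10⁻⁶ = 0.38.

Φ = 0.38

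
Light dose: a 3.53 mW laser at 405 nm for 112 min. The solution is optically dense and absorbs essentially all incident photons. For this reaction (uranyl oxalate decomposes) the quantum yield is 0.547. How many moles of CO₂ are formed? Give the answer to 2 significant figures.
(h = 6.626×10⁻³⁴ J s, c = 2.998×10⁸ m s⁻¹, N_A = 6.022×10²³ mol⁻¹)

4.4×10⁻⁵ mol

Photon energy at 405 nm: hc/λ = (6.626×10⁻³⁴)(2.998×10⁸)/(405×10⁻⁹) = 4.905×10⁻¹⁹ J.
Energy delivered: (3.53 mW)(6720 s) = 23.72 J.
Photons incident: 23.72 / 4.905×10⁻¹⁹ = 4.836×10¹⁹, i.e. 4.836×10¹⁹/6.022×10²³ = 8.031×10⁻⁵ mol.
Product: Φ × n_abs = 0.547 × 8.031×10⁻⁵ = 4.393×10⁻⁵ mol.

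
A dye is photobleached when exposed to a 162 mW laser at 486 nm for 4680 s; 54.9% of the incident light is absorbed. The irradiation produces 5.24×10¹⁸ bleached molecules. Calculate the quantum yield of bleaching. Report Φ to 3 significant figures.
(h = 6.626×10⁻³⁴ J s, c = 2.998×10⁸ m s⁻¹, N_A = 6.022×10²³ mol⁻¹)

Φ = 0.00515

Product: 5.24×10¹⁸ / 6.022×10²³ = 8.701×10⁻⁶ mol.
Photon energy at 486 nm: hc/λ = (6.626×10⁻³⁴)(2.998×10⁸)/(486×10⁻⁹) = 4.087×10⁻¹⁹ J.
Energy delivered: (162 mW)(4680 s) = 758.2 J.
Photons incident: 758.2 / 4.087×10⁻¹⁹ = 1.855×10²¹, i.e. 1.855×10²¹/6.022×10²³ = 0.003080 mol.
Photons absorbed: 0.549 × 0.003080 = 0.001691 mol.
Φ = 8.701×10⁻⁶ mol / 0.001691 mol photons = 0.00515.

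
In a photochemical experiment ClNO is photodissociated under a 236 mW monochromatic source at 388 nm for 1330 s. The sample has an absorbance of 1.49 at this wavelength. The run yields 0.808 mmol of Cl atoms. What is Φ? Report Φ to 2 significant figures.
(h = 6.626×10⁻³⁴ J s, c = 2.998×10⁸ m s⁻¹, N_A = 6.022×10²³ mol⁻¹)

Φ = 0.82

Product: 0.808 mmol = 8.08×10⁻⁴ mol.
Photon energy at 388 nm: hc/λ = (6.626×10⁻³⁴)(2.998×10⁸)/(388×10⁻⁹) = 5.120×10⁻¹⁹ J.
Energy delivered: (236 mW)(1330 s) = 313.9 J.
Photons incident: 313.9 / 5.120×10⁻¹⁹ = 6.131×10²⁰, i.e. 6.131×10²⁰/6.022×10²³ = 0.001018 mol.
Fraction absorbed: 1 − 10^(−1.49) = 0.9676.
Photons absorbed: 0.9676 × 0.001018 = 9.850×10⁻⁴ mol.
Φ = 8.08×10⁻⁴ mol / 9.850×10⁻⁴ mol photons = 0.82.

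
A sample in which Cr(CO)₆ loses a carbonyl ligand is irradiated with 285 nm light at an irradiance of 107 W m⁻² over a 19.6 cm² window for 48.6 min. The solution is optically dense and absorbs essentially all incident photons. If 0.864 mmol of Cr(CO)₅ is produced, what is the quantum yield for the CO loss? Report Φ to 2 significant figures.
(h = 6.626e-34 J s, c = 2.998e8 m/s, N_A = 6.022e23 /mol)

Product: 0.864 mmol = 8.64e-4 mol.
Photon energy at 285 nm: hc/λ = (6.626e-34)(2.998e8)/(285e-9) = 6.970e-19 J.
Energy delivered: (107 W m⁻²)(19.6e-4 m²)(2916 s) = 611.5 J.
Photons incident: 611.5 / 6.970e-19 = 8.773e20, i.e. 8.773e20/6.022e23 = 0.001457 mol.
Φ = 8.64e-4 mol / 0.001457 mol photons = 0.59.

Φ = 0.59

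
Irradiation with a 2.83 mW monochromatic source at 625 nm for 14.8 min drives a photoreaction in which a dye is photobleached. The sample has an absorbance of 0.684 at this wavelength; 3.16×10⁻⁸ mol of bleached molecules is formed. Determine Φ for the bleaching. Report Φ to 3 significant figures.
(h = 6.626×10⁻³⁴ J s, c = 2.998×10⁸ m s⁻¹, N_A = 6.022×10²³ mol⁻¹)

Photon energy at 625 nm: hc/λ = (6.626×10⁻³⁴)(2.998×10⁸)/(625×10⁻⁹) = 3.178×10⁻¹⁹ J.
Energy delivered: (2.83 mW)(888 s) = 2.513 J.
Photons incident: 2.513 / 3.178×10⁻¹⁹ = 7.907×10¹⁸, i.e. 7.907×10¹⁸/6.022×10²³ = 1.313×10⁻⁵ mol.
Fraction absorbed: 1 − 10^(−0.684) = 0.7930.
Photons absorbed: 0.7930 × 1.313×10⁻⁵ = 1.041×10⁻⁵ mol.
Φ = 3.16×10⁻⁸ mol / 1.041×10⁻⁵ mol photons = 0.00304.

Φ = 0.00304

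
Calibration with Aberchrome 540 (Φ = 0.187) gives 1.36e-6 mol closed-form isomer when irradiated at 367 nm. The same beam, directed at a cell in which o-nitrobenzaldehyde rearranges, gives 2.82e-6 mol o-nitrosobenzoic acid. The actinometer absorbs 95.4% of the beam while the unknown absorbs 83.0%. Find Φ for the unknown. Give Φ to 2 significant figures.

Photons absorbed by the actinometer: 1.36e-6 / 0.187 = 7.273e-6 mol.
Incident flux: 7.273e-6 / 0.954 = 7.624e-6 einstein.
Absorbed by unknown: 0.830 × 7.624e-6 = 6.328e-6 mol.
Φ(unknown) = 2.82e-6 / 6.328e-6 = 0.45.

Φ = 0.45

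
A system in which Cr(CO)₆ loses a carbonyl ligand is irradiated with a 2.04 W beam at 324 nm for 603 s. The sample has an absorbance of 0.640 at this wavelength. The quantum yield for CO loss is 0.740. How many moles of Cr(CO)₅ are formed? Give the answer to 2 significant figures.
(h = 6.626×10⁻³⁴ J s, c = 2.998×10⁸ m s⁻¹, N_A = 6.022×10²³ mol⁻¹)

0.0019 mol

Photon energy at 324 nm: hc/λ = (6.626×10⁻³⁴)(2.998×10⁸)/(324×10⁻⁹) = 6.131×10⁻¹⁹ J.
Energy delivered: (2.04 W)(603 s) = 1230 J.
Photons incident: 1230 / 6.131×10⁻¹⁹ = 2.006×10²¹, i.e. 2.006×10²¹/6.022×10²³ = 0.003331 mol.
Fraction absorbed: 1 − 10^(−0.640) = 0.7709.
Photons absorbed: 0.7709 × 0.003331 = 0.002568 mol.
Product: Φ × n_abs = 0.740 × 0.002568 = 0.001900 mol.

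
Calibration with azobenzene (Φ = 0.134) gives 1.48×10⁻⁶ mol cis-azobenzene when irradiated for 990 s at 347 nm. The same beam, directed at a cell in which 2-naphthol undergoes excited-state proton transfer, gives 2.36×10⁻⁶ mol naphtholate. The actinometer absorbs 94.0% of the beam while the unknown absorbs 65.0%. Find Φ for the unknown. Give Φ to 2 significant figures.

Φ = 0.31

Photons absorbed by the actinometer: 1.48×10⁻⁶ / 0.134 = 1.104×10⁻⁵ mol.
Incident flux: 1.104×10⁻⁵ / 0.940 = 1.174×10⁻⁵ einstein.
Absorbed by unknown: 0.650 × 1.174×10⁻⁵ = 7.631×10⁻⁶ mol.
Φ(unknown) = 2.36×10⁻⁶ / 7.631×10⁻⁶ = 0.31.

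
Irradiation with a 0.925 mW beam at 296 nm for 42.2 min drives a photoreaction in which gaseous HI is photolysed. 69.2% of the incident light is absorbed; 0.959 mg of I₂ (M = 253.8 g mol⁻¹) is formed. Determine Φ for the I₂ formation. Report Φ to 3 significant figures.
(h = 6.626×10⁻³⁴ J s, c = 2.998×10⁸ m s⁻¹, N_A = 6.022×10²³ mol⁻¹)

Φ = 0.942

Product: 0.959 mg / 253.8 g mol⁻¹ = 3.779×10⁻⁶ mol.
Photon energy at 296 nm: hc/λ = (6.626×10⁻³⁴)(2.998×10⁸)/(296×10⁻⁹) = 6.711×10⁻¹⁹ J.
Energy delivered: (0.925 mW)(2532 s) = 2.342 J.
Photons incident: 2.342 / 6.711×10⁻¹⁹ = 3.490×10¹⁸, i.e. 3.490×10¹⁸/6.022×10²³ = 5.795×10⁻⁶ mol.
Photons absorbed: 0.692 × 5.795×10⁻⁶ = 4.010×10⁻⁶ mol.
Φ = 3.779×10⁻⁶ mol / 4.010×10⁻⁶ mol photons = 0.942.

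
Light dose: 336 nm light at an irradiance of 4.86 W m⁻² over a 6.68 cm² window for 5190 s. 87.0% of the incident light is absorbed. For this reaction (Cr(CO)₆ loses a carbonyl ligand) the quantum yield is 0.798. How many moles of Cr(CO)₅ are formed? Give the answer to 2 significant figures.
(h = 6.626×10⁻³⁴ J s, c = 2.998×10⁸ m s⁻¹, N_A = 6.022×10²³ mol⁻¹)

Photon energy at 336 nm: hc/λ = (6.626×10⁻³⁴)(2.998×10⁸)/(336×10⁻⁹) = 5.912×10⁻¹⁹ J.
Energy delivered: (4.86 W m⁻²)(6.68×10⁻⁴ m²)(5190 s) = 16.85 J.
Photons incident: 16.85 / 5.912×10⁻¹⁹ = 2.850×10¹⁹, i.e. 2.850×10¹⁹/6.022×10²³ = 4.733×10⁻⁵ mol.
Photons absorbed: 0.870 × 4.733×10⁻⁵ = 4.118×10⁻⁵ mol.
Product: Φ × n_abs = 0.798 × 4.118×10⁻⁵ = 3.286×10⁻⁵ mol.

3.3×10⁻⁵ mol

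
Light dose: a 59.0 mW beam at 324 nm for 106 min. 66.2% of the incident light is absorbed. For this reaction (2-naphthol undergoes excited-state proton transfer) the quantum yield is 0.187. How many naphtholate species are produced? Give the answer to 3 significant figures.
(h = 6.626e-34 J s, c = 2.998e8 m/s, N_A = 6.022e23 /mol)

7.58e19 species

Photon energy at 324 nm: hc/λ = (6.626e-34)(2.998e8)/(324e-9) = 6.131e-19 J.
Energy delivered: (59.0 mW)(6360 s) = 375.2 J.
Photons incident: 375.2 / 6.131e-19 = 6.120e20, i.e. 6.120e20/6.022e23 = 0.001016 mol.
Photons absorbed: 0.662 × 0.001016 = 6.726e-4 mol.
Product: Φ × n_abs = 0.187 × 6.726e-4 = 1.258e-4 mol.
As a count: 1.258e-4 × 6.022e23 = 7.58e19.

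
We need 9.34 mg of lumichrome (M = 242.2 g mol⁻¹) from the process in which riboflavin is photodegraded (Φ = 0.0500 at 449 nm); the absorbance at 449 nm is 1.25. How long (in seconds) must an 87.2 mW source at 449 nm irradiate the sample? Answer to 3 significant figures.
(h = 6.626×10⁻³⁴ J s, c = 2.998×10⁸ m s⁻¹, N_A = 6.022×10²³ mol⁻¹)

t ≈ 2500 s

Product: 9.34 mg / 242.2 g mol⁻¹ = 3.856×10⁻⁵ mol.
Photons that must be absorbed: 3.856×10⁻⁵ / 0.0500 = 7.712×10⁻⁴ mol.
Fraction absorbed: 1 − 10^(−1.25) = 0.9438.
Incident photons needed: 7.712×10⁻⁴ / 0.9438 = 8.171×10⁻⁴ mol.
Photon energy: hc/λ = 4.424×10⁻¹⁹ J; per mole, 2.664×10⁵ J mol⁻¹.
Energy required: 8.171×10⁻⁴ × 2.664×10⁵ = 217.7 J.
Time: 217.7 J / 0.0872 W = 2500 s.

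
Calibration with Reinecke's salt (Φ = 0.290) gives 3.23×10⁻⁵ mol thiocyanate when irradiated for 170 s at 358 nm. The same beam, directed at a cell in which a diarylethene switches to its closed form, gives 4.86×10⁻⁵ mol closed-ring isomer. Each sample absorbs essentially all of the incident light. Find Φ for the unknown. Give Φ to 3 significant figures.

Photons absorbed by the actinometer: 3.23×10⁻⁵ / 0.290 = 1.114×10⁻⁴ mol.
Φ(unknown) = 4.86×10⁻⁵ / 1.114×10⁻⁴ = 0.436.

Φ = 0.436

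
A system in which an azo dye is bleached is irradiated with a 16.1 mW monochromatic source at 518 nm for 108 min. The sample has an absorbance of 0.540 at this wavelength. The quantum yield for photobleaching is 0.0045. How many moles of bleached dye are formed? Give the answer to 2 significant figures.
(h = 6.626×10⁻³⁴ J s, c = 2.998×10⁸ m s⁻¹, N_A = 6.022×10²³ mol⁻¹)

1.4×10⁻⁶ mol

Photon energy at 518 nm: hc/λ = (6.626×10⁻³⁴)(2.998×10⁸)/(518×10⁻⁹) = 3.835×10⁻¹⁹ J.
Energy delivered: (16.1 mW)(6480 s) = 104.3 J.
Photons incident: 104.3 / 3.835×10⁻¹⁹ = 2.720×10²⁰, i.e. 2.720×10²⁰/6.022×10²³ = 4.517×10⁻⁴ mol.
Fraction absorbed: 1 − 10^(−0.540) = 0.7116.
Photons absorbed: 0.7116 × 4.517×10⁻⁴ = 3.214×10⁻⁴ mol.
Product: Φ × n_abs = 0.0045 × 3.214×10⁻⁴ = 1.446×10⁻⁶ mol.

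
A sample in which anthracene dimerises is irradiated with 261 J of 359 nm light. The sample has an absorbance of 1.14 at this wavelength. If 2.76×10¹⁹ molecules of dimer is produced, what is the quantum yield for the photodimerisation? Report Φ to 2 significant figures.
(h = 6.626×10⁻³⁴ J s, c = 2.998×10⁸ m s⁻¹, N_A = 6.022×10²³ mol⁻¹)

Φ = 0.063

Product: 2.76×10¹⁹ / 6.022×10²³ = 4.583×10⁻⁵ mol.
Photon energy at 359 nm: hc/λ = (6.626×10⁻³⁴)(2.998×10⁸)/(359×10⁻⁹) = 5.533×10⁻¹⁹ J.
Photons incident: 261 / 5.533×10⁻¹⁹ = 4.717×10²⁰, i.e. 4.717×10²⁰/6.022×10²³ = 7.833×10⁻⁴ mol.
Fraction absorbed: 1 − 10^(−1.14) = 0.9276.
Photons absorbed: 0.9276 × 7.833×10⁻⁴ = 7.266×10⁻⁴ mol.
Φ = 4.583×10⁻⁵ mol / 7.266×10⁻⁴ mol photons = 0.063.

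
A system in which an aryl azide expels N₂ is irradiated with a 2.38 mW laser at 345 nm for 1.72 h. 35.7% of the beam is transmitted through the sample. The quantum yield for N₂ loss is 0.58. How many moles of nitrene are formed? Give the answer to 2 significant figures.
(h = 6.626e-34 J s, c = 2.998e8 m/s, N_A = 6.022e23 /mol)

Photon energy at 345 nm: hc/λ = (6.626e-34)(2.998e8)/(345e-9) = 5.758e-19 J.
Energy delivered: (2.38 mW)(6192 s) = 14.74 J.
Photons incident: 14.74 / 5.758e-19 = 2.560e19, i.e. 2.560e19/6.022e23 = 4.251e-5 mol.
Fraction absorbed: 1 − 35.7/100 = 0.6430.
Photons absorbed: 0.6430 × 4.251e-5 = 2.733e-5 mol.
Product: Φ × n_abs = 0.58 × 2.733e-5 = 1.585e-5 mol.

1.6e-5 mol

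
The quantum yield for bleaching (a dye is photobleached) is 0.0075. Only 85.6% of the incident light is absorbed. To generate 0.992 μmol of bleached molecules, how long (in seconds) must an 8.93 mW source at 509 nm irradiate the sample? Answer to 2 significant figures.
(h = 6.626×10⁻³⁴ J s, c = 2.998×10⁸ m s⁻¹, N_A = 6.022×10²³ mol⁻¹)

t ≈ 4100 s

Product: 0.992 μmol = 9.92×10⁻⁷ mol.
Photons that must be absorbed: 9.92×10⁻⁷ / 0.0075 = 1.323×10⁻⁴ mol.
Incident photons needed: 1.323×10⁻⁴ / 0.856 = 1.546×10⁻⁴ mol.
Photon energy: hc/λ = 3.903×10⁻¹⁹ J; per mole, 2.350×10⁵ J mol⁻¹.
Energy required: 1.546×10⁻⁴ × 2.350×10⁵ = 36.33 J.
Time: 36.33 J / 0.00893 W = 4100 s.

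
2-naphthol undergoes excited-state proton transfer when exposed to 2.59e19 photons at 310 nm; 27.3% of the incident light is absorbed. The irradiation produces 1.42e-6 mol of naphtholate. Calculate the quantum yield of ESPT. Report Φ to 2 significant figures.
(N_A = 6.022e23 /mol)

Moles of photons: 2.59e19 / 6.022e23 = 4.301e-5 mol.
Photons absorbed: 0.273 × 4.301e-5 = 1.174e-5 mol.
Φ = 1.42e-6 mol / 1.174e-5 mol photons = 0.12.

Φ = 0.12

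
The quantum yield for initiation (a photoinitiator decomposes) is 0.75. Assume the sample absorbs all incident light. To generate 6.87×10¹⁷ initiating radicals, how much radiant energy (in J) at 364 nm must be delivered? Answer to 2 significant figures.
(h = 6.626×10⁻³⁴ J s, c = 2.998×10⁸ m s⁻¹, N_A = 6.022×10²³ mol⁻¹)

Product: 6.87×10¹⁷ / 6.022×10²³ = 1.141×10⁻⁶ mol.
Photons that must be absorbed: 1.141×10⁻⁶ / 0.75 = 1.521×10⁻⁶ mol.
Photon energy: hc/λ = 5.457×10⁻¹⁹ J; per mole, 3.286×10⁵ J mol⁻¹.
Energy required: 1.521×10⁻⁶ × 3.286×10⁵ = 0.50 J.

0.50 J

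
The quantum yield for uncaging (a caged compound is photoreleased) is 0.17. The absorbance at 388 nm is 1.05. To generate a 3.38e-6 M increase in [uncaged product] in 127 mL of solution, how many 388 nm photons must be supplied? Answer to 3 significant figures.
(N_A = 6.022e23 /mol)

1.67e18 photons

Product: (3.38e-6 M)(0.127 L) = 4.293e-7 mol.
Photons that must be absorbed: 4.293e-7 / 0.17 = 2.525e-6 mol.
Fraction absorbed: 1 − 10^(−1.05) = 0.9109.
Incident photons needed: 2.525e-6 / 0.9109 = 2.772e-6 mol.
Photon count: 2.772e-6 × 6.022e23 = 1.67e18.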